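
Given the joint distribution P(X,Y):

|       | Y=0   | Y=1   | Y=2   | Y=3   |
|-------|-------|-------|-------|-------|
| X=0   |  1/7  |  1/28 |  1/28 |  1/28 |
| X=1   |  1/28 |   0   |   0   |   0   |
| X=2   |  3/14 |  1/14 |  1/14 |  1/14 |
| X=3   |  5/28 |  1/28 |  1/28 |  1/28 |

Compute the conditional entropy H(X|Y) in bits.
1.6743 bits

H(X|Y) = H(X,Y) - H(Y)

H(X,Y) = -Σ_{x,y} P(x,y) log₂ P(x,y). Per-cell terms -P(x,y)·log₂P(x,y):
  X=0: 0.40105, 0.17169, 0.17169, 0.17169
  X=1: 0.17169, 0.00000, 0.00000, 0.00000
  X=2: 0.47623, 0.27195, 0.27195, 0.27195
  X=3: 0.44383, 0.17169, 0.17169, 0.17169
  (cells with P = 0 contribute 0)
Sum of the 16 terms: H(X,Y) = 3.3388 bits

Marginal of Y (column sums):
  P(Y=0) = 1/7 + 1/28 + 3/14 + 5/28 = 4/7
  P(Y=1) = 1/28 + 0 + 1/14 + 1/28 = 1/7
  P(Y=2) = 1/28 + 0 + 1/14 + 1/28 = 1/7
  P(Y=3) = 1/28 + 0 + 1/14 + 1/28 = 1/7
H(Y) = -[(4/7)·log₂(4/7) + (1/7)·log₂(1/7) + (1/7)·log₂(1/7) + (1/7)·log₂(1/7)]
  = 0.46135 + 0.40105 + 0.40105 + 0.40105 = 1.6645 bits

H(X|Y) = H(X,Y) - H(Y) = 3.3388 - 1.6645 = 1.6743 bits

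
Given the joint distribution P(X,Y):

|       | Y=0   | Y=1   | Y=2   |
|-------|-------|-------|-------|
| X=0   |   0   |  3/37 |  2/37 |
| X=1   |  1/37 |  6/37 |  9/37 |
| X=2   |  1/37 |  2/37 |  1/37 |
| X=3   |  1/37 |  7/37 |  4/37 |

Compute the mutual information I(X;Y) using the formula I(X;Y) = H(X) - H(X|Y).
0.0744 bits

I(X;Y) = H(X) - H(X|Y)

Marginal of X (row sums):
  P(X=0) = 0 + 3/37 + 2/37 = 5/37
  P(X=1) = 1/37 + 6/37 + 9/37 = 16/37
  P(X=2) = 1/37 + 2/37 + 1/37 = 4/37
  P(X=3) = 1/37 + 7/37 + 4/37 = 12/37
H(X) = -[(5/37)·log₂(5/37) + (16/37)·log₂(16/37) + (4/37)·log₂(4/37) + (12/37)·log₂(12/37)]
  = 0.390206 + 0.523007 + 0.346968 + 0.526862 = 1.78704 bits

Marginal of Y (column sums):
  P(Y=0) = 0 + 1/37 + 1/37 + 1/37 = 3/37
  P(Y=1) = 3/37 + 6/37 + 2/37 + 7/37 = 18/37
  P(Y=2) = 2/37 + 9/37 + 1/37 + 4/37 = 16/37
H(X|Y) = Σ_y P(y)·H(X|Y=y):
  Y=0: P(Y=0) = 3/37, P(X|Y=0) = (0, 1/3, 1/3, 1/3) → H(X|Y=0) = 1.584963
  Y=1: P(Y=1) = 18/37, P(X|Y=1) = (1/6, 1/3, 1/9, 7/18) → H(X|Y=1) = 1.841250
  Y=2: P(Y=2) = 16/37, P(X|Y=2) = (1/8, 9/16, 1/16, 1/4) → H(X|Y=2) = 1.591917
H(X|Y) = (3/37)·1.584963 + (18/37)·1.841250 + (16/37)·1.591917 = 1.71265 bits

I(X;Y) = H(X) - H(X|Y) = 1.78704 - 1.71265 = 0.0744 bits

Cross-check via I(X;Y) = H(X) + H(Y) - H(X,Y): computing H(Y) from the column sums and H(X,Y) from the 12 cells in the same way gives H(Y) = 1.32260 bits and H(X,Y) = 3.03525 bits, so
I(X;Y) = 1.78704 + 1.32260 - 3.03525 = 0.0744 bits ✓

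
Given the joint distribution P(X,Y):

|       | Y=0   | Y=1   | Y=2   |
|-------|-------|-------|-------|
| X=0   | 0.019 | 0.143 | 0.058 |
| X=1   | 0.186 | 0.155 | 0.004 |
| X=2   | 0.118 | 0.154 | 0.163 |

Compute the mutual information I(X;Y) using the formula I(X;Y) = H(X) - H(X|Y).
0.2070 bits

I(X;Y) = H(X) - H(X|Y)

Marginal of X (row sums):
  P(X=0) = 0.019 + 0.143 + 0.058 = 0.220
  P(X=1) = 0.186 + 0.155 + 0.004 = 0.345
  P(X=2) = 0.118 + 0.154 + 0.163 = 0.435
H(X) = -[0.220·log₂(0.220) + 0.345·log₂(0.345) + 0.435·log₂(0.435)]
  = 0.4806 + 0.5297 + 0.5224 = 1.5327 bits

Marginal of Y (column sums):
  P(Y=0) = 0.019 + 0.186 + 0.118 = 0.323
  P(Y=1) = 0.143 + 0.155 + 0.154 = 0.452
  P(Y=2) = 0.058 + 0.004 + 0.163 = 0.225
H(X|Y) = Σ_y P(y)·H(X|Y=y):
  Y=0: P(Y=0) = 0.323, P(X|Y=0) = (1/17, 186/323, 118/323) → H(X|Y=0) = 1.2297
  Y=1: P(Y=1) = 0.452, P(X|Y=1) = (143/452, 155/452, 77/226) → H(X|Y=1) = 1.5840
  Y=2: P(Y=2) = 0.225, P(X|Y=2) = (58/225, 4/225, 163/225) → H(X|Y=2) = 0.9444
H(X|Y) = 0.323·1.2297 + 0.452·1.5840 + 0.225·0.9444 = 1.3257 bits

I(X;Y) = H(X) - H(X|Y) = 1.5327 - 1.3257 = 0.2070 bits

Cross-check via I(X;Y) = H(X) + H(Y) - H(X,Y): computing H(Y) from the column sums and H(X,Y) from the 9 cells in the same way gives H(Y) = 1.5286 bits and H(X,Y) = 2.8543 bits, so
I(X;Y) = 1.5327 + 1.5286 - 2.8543 = 0.2070 bits ✓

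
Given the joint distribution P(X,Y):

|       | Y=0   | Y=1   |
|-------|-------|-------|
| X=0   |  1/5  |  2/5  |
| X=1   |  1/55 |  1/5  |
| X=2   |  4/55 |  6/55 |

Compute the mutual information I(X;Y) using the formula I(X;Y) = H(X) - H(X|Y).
0.0521 bits

I(X;Y) = H(X) - H(X|Y)

Marginal of X (row sums):
  P(X=0) = 1/5 + 2/5 = 3/5
  P(X=1) = 1/55 + 1/5 = 12/55
  P(X=2) = 4/55 + 6/55 = 2/11
H(X) = -[(3/5)·log₂(3/5) + (12/55)·log₂(12/55) + (2/11)·log₂(2/11)]
  = 0.4422 + 0.4792 + 0.4472 = 1.3686 bits

Marginal of Y (column sums):
  P(Y=0) = 1/5 + 1/55 + 4/55 = 16/55
  P(Y=1) = 2/5 + 1/5 + 6/55 = 39/55
H(X|Y) = Σ_y P(y)·H(X|Y=y):
  Y=0: P(Y=0) = 16/55, P(X|Y=0) = (11/16, 1/16, 1/4) → H(X|Y=0) = 1.1216
  Y=1: P(Y=1) = 39/55, P(X|Y=1) = (22/39, 11/39, 2/13) → H(X|Y=1) = 1.3964
H(X|Y) = (16/55)·1.1216 + (39/55)·1.3964 = 1.3165 bits

I(X;Y) = H(X) - H(X|Y) = 1.3686 - 1.3165 = 0.0521 bits

Cross-check via I(X;Y) = H(X) + H(Y) - H(X,Y): computing H(Y) from the column sums and H(X,Y) from the 6 cells in the same way gives H(Y) = 0.8699 bits and H(X,Y) = 2.1864 bits, so
I(X;Y) = 1.3686 + 0.8699 - 2.1864 = 0.0521 bits ✓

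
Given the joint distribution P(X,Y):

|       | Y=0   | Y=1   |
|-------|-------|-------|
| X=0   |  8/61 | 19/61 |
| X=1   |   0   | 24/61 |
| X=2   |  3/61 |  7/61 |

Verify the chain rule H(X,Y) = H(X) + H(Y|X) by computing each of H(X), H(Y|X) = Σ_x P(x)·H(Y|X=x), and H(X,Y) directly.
H(X) = 1.4776 bits, H(Y|X) = 0.5325 bits, H(X,Y) = 2.0101 bits

Marginal of X (row sums):
  P(X=0) = 8/61 + 19/61 = 27/61
  P(X=1) = 0 + 24/61 = 24/61
  P(X=2) = 3/61 + 7/61 = 10/61
H(X) = -[(27/61)·log₂(27/61) + (24/61)·log₂(24/61) + (10/61)·log₂(10/61)]
  = 0.520458 + 0.529485 + 0.427674 = 1.4776 bits

H(Y|X) = Σ_x P(x)·H(Y|X=x):
  X=0: P(X=0) = 27/61, P(Y|X=0) = (8/27, 19/27) → H(Y|X=0) = 0.876716
  X=1: P(X=1) = 24/61, P(Y|X=1) = (0, 1) → H(Y|X=1) = 0.000000
  X=2: P(X=2) = 10/61, P(Y|X=2) = (3/10, 7/10) → H(Y|X=2) = 0.881291
H(Y|X) = (27/61)·0.876716 + (24/61)·0.000000 + (10/61)·0.881291 = 0.5325 bits

H(X,Y) = -Σ_{x,y} P(x,y) log₂ P(x,y). Per-cell terms -P(x,y)·log₂P(x,y):
  X=0: 0.384359, 0.524154
  X=1: 0.000000, 0.529485
  X=2: 0.213727, 0.358421
  (cells with P = 0 contribute 0)
Sum of the 6 terms: H(X,Y) = 2.0101 bits

Chain rule check:
  H(X) + H(Y|X) = 1.4776 + 0.5325 = 2.0101 bits
  H(X,Y) = 2.0101 bits
✓ Chain rule verified.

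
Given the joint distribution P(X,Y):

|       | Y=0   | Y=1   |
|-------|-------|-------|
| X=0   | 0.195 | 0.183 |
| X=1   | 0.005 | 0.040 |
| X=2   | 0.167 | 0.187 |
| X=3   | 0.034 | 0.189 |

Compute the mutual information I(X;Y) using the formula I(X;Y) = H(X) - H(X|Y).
0.0806 bits

I(X;Y) = H(X) - H(X|Y)

Marginal of X (row sums):
  P(X=0) = 0.195 + 0.183 = 0.378
  P(X=1) = 0.005 + 0.040 = 0.045
  P(X=2) = 0.167 + 0.187 = 0.354
  P(X=3) = 0.034 + 0.189 = 0.223
H(X) = -[0.378·log₂(0.378) + 0.045·log₂(0.045) + 0.354·log₂(0.354) + 0.223·log₂(0.223)]
  = 0.5305 + 0.2013 + 0.5304 + 0.4828 = 1.7450 bits

Marginal of Y (column sums):
  P(Y=0) = 0.195 + 0.005 + 0.167 + 0.034 = 0.401
  P(Y=1) = 0.183 + 0.040 + 0.187 + 0.189 = 0.599
H(X|Y) = Σ_y P(y)·H(X|Y=y):
  Y=0: P(Y=0) = 0.401, P(X|Y=0) = (195/401, 5/401, 167/401, 34/401) → H(X|Y=0) = 1.4128
  Y=1: P(Y=1) = 0.599, P(X|Y=1) = (183/599, 40/599, 187/599, 189/599) → H(X|Y=1) = 1.8328
H(X|Y) = 0.401·1.4128 + 0.599·1.8328 = 1.6644 bits

I(X;Y) = H(X) - H(X|Y) = 1.7450 - 1.6644 = 0.0806 bits

Cross-check via I(X;Y) = H(X) + H(Y) - H(X,Y): computing H(Y) from the column sums and H(X,Y) from the 8 cells in the same way gives H(Y) = 0.9715 bits and H(X,Y) = 2.6359 bits, so
I(X;Y) = 1.7450 + 0.9715 - 2.6359 = 0.0806 bits ✓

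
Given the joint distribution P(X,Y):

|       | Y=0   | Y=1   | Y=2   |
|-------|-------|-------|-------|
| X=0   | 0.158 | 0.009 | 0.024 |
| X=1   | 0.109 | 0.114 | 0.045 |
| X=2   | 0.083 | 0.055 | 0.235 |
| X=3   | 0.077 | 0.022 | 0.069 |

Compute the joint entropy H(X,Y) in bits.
3.2092 bits

H(X,Y) = -Σ_{x,y} P(x,y) log₂ P(x,y). Per-cell terms -P(x,y)·log₂P(x,y):
  X=0: 0.42060, 0.06116, 0.12914
  X=1: 0.34854, 0.35715, 0.20133
  X=2: 0.29803, 0.23014, 0.49098
  X=3: 0.28482, 0.12114, 0.26615
Sum of the 12 terms: H(X,Y) = 3.2092 bits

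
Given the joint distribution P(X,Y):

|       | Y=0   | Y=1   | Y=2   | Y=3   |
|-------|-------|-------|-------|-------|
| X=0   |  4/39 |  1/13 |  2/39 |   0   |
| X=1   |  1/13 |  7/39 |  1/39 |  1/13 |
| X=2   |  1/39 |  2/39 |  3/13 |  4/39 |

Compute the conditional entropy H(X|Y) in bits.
1.2114 bits

H(X|Y) = H(X,Y) - H(Y)

H(X,Y) = -Σ_{x,y} P(x,y) log₂ P(x,y). Per-cell terms -P(x,y)·log₂P(x,y):
  X=0: 0.3370, 0.2846, 0.2198, 0.0000
  X=1: 0.2846, 0.4448, 0.1355, 0.2846
  X=2: 0.1355, 0.2198, 0.4882, 0.3370
  (cells with P = 0 contribute 0)
Sum of the 12 terms: H(X,Y) = 3.1714 bits

Marginal of Y (column sums):
  P(Y=0) = 4/39 + 1/13 + 1/39 = 8/39
  P(Y=1) = 1/13 + 7/39 + 2/39 = 4/13
  P(Y=2) = 2/39 + 1/39 + 3/13 = 4/13
  P(Y=3) = 0 + 1/13 + 4/39 = 7/39
H(Y) = -[(8/39)·log₂(8/39) + (4/13)·log₂(4/13) + (4/13)·log₂(4/13) + (7/39)·log₂(7/39)]
  = 0.4688 + 0.5232 + 0.5232 + 0.4448 = 1.9600 bits

H(X|Y) = H(X,Y) - H(Y) = 3.1714 - 1.9600 = 1.2114 bits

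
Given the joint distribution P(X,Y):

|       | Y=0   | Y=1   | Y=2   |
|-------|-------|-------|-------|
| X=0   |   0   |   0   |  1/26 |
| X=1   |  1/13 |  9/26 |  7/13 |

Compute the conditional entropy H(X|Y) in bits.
0.2039 bits

H(X|Y) = H(X,Y) - H(Y)

H(X,Y) = -Σ_{x,y} P(x,y) log₂ P(x,y). Per-cell terms -P(x,y)·log₂P(x,y):
  X=0: 0.00000, 0.00000, 0.18079
  X=1: 0.28465, 0.52979, 0.48089
  (cells with P = 0 contribute 0)
Sum of the 6 terms: H(X,Y) = 1.47612 bits

Marginal of Y (column sums):
  P(Y=0) = 0 + 1/13 = 1/13
  P(Y=1) = 0 + 9/26 = 9/26
  P(Y=2) = 1/26 + 7/13 = 15/26
H(Y) = -[(1/13)·log₂(1/13) + (9/26)·log₂(9/26) + (15/26)·log₂(15/26)]
  = 0.28465 + 0.52979 + 0.45782 = 1.27226 bits

H(X|Y) = H(X,Y) - H(Y) = 1.47612 - 1.27226 = 0.2039 bits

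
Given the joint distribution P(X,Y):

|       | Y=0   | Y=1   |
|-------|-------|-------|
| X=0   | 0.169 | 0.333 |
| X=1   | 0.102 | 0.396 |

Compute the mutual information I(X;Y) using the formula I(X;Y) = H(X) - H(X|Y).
0.0160 bits

I(X;Y) = H(X) - H(X|Y)

Marginal of X (row sums):
  P(X=0) = 0.169 + 0.333 = 0.502
  P(X=1) = 0.102 + 0.396 = 0.498
H(X) = -[0.502·log₂(0.502) + 0.498·log₂(0.498)]
  = 0.4991 + 0.5009 = 1.0000 bits

Marginal of Y (column sums):
  P(Y=0) = 0.169 + 0.102 = 0.271
  P(Y=1) = 0.333 + 0.396 = 0.729
H(X|Y) = Σ_y P(y)·H(X|Y=y):
  Y=0: P(Y=0) = 0.271, P(X|Y=0) = (169/271, 102/271) → H(X|Y=0) = 0.9554
  Y=1: P(Y=1) = 0.729, P(X|Y=1) = (37/81, 44/81) → H(X|Y=1) = 0.9946
H(X|Y) = 0.271·0.9554 + 0.729·0.9946 = 0.9840 bits

I(X;Y) = H(X) - H(X|Y) = 1.0000 - 0.9840 = 0.0160 bits

Cross-check via I(X;Y) = H(X) + H(Y) - H(X,Y): computing H(Y) from the column sums and H(X,Y) from the 4 cells in the same way gives H(Y) = 0.8429 bits and H(X,Y) = 1.8269 bits, so
I(X;Y) = 1.0000 + 0.8429 - 1.8269 = 0.0160 bits ✓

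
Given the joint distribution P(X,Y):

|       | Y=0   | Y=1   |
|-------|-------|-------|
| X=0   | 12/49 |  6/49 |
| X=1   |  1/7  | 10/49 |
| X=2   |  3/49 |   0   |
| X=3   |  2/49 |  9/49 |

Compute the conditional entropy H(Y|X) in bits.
0.8300 bits

H(Y|X) = H(X,Y) - H(X)

H(X,Y) = -Σ_{x,y} P(x,y) log₂ P(x,y). Per-cell terms -P(x,y)·log₂P(x,y):
  X=0: 0.49708, 0.37099
  X=1: 0.40105, 0.46791
  X=2: 0.24672, 0.00000
  X=3: 0.18836, 0.44904
  (cells with P = 0 contribute 0)
Sum of the 8 terms: H(X,Y) = 2.62115 bits

Marginal of X (row sums):
  P(X=0) = 12/49 + 6/49 = 18/49
  P(X=1) = 1/7 + 10/49 = 17/49
  P(X=2) = 3/49 + 0 = 3/49
  P(X=3) = 2/49 + 9/49 = 11/49
H(X) = -[(18/49)·log₂(18/49) + (17/49)·log₂(17/49) + (3/49)·log₂(3/49) + (11/49)·log₂(11/49)]
  = 0.53074 + 0.52986 + 0.24672 + 0.48384 = 1.79116 bits

H(Y|X) = H(X,Y) - H(X) = 2.62115 - 1.79116 = 0.8300 bits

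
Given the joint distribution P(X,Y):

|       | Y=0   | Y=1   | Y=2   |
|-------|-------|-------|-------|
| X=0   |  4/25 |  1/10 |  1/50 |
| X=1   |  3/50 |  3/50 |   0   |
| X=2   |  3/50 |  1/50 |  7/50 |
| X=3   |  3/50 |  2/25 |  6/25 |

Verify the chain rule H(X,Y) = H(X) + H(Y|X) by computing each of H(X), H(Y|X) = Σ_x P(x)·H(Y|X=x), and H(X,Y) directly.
H(X) = 1.8923 bits, H(Y|X) = 1.2455 bits, H(X,Y) = 3.1379 bits

Marginal of X (row sums):
  P(X=0) = 4/25 + 1/10 + 1/50 = 7/25
  P(X=1) = 3/50 + 3/50 + 0 = 3/25
  P(X=2) = 3/50 + 1/50 + 7/50 = 11/50
  P(X=3) = 3/50 + 2/25 + 6/25 = 19/50
H(X) = -[(7/25)·log₂(7/25) + (3/25)·log₂(3/25) + (11/50)·log₂(11/50) + (19/50)·log₂(19/50)]
  = 0.514220 + 0.367067 + 0.480573 + 0.530453 = 1.8923 bits

H(Y|X) = Σ_x P(x)·H(Y|X=x):
  X=0: P(X=0) = 7/25, P(Y|X=0) = (4/7, 5/14, 1/14) → H(Y|X=0) = 1.263809
  X=1: P(X=1) = 3/25, P(Y|X=1) = (1/2, 1/2, 0) → H(Y|X=1) = 1.000000
  X=2: P(X=2) = 11/50, P(Y|X=2) = (3/11, 1/11, 7/11) → H(Y|X=2) = 1.240671
  X=3: P(X=3) = 19/50, P(Y|X=3) = (3/19, 4/19, 12/19) → H(Y|X=3) = 1.312431
H(Y|X) = (7/25)·1.263809 + (3/25)·1.000000 + (11/50)·1.240671 + (19/50)·1.312431 = 1.2455 bits

H(X,Y) = -Σ_{x,y} P(x,y) log₂ P(x,y). Per-cell terms -P(x,y)·log₂P(x,y):
  X=0: 0.423017, 0.332193, 0.112877
  X=1: 0.243534, 0.243534, 0.000000
  X=2: 0.243534, 0.112877, 0.397110
  X=3: 0.243534, 0.291508, 0.494134
  (cells with P = 0 contribute 0)
Sum of the 12 terms: H(X,Y) = 3.1379 bits

Chain rule check:
  H(X) + H(Y|X) = 1.8923 + 1.2455 = 3.1378 bits
  H(X,Y) = 3.1379 bits
✓ Chain rule verified (Δ = 0.0001 is 4-dp rounding noise: each of the three values was rounded independently).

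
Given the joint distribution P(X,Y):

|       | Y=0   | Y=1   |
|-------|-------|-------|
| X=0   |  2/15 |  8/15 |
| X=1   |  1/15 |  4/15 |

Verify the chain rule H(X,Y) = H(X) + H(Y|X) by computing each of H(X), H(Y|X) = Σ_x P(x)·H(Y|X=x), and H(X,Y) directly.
H(X) = 0.9183 bits, H(Y|X) = 0.7219 bits, H(X,Y) = 1.6402 bits

Marginal of X (row sums):
  P(X=0) = 2/15 + 8/15 = 2/3
  P(X=1) = 1/15 + 4/15 = 1/3
H(X) = -[(2/3)·log₂(2/3) + (1/3)·log₂(1/3)]
  = 0.38998 + 0.52832 = 0.9183 bits

H(Y|X) = Σ_x P(x)·H(Y|X=x):
  X=0: P(X=0) = 2/3, P(Y|X=0) = (1/5, 4/5) → H(Y|X=0) = 0.72193
  X=1: P(X=1) = 1/3, P(Y|X=1) = (1/5, 4/5) → H(Y|X=1) = 0.72193
H(Y|X) = (2/3)·0.72193 + (1/3)·0.72193 = 0.7219 bits

H(X,Y) = -Σ_{x,y} P(x,y) log₂ P(x,y). Per-cell terms -P(x,y)·log₂P(x,y):
  X=0: 0.38759, 0.48367
  X=1: 0.26046, 0.50850
Sum of the 4 terms: H(X,Y) = 1.6402 bits

Chain rule check:
  H(X) + H(Y|X) = 0.9183 + 0.7219 = 1.6402 bits
  H(X,Y) = 1.6402 bits
✓ Chain rule verified.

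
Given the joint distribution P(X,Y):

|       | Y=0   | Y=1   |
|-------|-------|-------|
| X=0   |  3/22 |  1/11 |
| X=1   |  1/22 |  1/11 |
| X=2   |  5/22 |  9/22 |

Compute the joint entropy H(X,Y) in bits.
2.2370 bits

H(X,Y) = -Σ_{x,y} P(x,y) log₂ P(x,y). Per-cell terms -P(x,y)·log₂P(x,y):
  X=0: 0.3920, 0.3145
  X=1: 0.2027, 0.3145
  X=2: 0.4858, 0.5275
Sum of the 6 terms: H(X,Y) = 2.2370 bits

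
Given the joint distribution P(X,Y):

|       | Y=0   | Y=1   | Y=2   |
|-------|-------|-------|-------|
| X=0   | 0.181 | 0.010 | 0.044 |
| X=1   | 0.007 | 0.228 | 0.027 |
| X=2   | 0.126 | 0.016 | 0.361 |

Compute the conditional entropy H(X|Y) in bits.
0.8408 bits

H(X|Y) = H(X,Y) - H(Y)

H(X,Y) = -Σ_{x,y} P(x,y) log₂ P(x,y). Per-cell terms -P(x,y)·log₂P(x,y):
  X=0: 0.4463, 0.0664, 0.1983
  X=1: 0.0501, 0.4863, 0.1407
  X=2: 0.3766, 0.0955, 0.5306
Sum of the 9 terms: H(X,Y) = 2.3908 bits

Marginal of Y (column sums):
  P(Y=0) = 0.181 + 0.007 + 0.126 = 0.314
  P(Y=1) = 0.010 + 0.228 + 0.016 = 0.254
  P(Y=2) = 0.044 + 0.027 + 0.361 = 0.432
H(Y) = -[0.314·log₂(0.314) + 0.254·log₂(0.254) + 0.432·log₂(0.432)]
  = 0.5247 + 0.5022 + 0.5231 = 1.5500 bits

H(X|Y) = H(X,Y) - H(Y) = 2.3908 - 1.5500 = 0.8408 bits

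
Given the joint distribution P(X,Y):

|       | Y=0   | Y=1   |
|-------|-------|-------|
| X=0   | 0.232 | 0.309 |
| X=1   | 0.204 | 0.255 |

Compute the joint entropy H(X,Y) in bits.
1.9831 bits

H(X,Y) = -Σ_{x,y} P(x,y) log₂ P(x,y). Per-cell terms -P(x,y)·log₂P(x,y):
  X=0: 0.48901, 0.52355
  X=1: 0.46785, 0.50271
Sum of the 4 terms: H(X,Y) = 1.9831 bits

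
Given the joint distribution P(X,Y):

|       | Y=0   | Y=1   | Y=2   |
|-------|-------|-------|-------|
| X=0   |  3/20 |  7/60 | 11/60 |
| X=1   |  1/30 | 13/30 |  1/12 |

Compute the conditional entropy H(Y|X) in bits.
1.2132 bits

H(Y|X) = H(X,Y) - H(X)

H(X,Y) = -Σ_{x,y} P(x,y) log₂ P(x,y). Per-cell terms -P(x,y)·log₂P(x,y):
  X=0: 0.41054, 0.36161, 0.44870
  X=1: 0.16356, 0.52280, 0.29875
Sum of the 6 terms: H(X,Y) = 2.2060 bits

Marginal of X (row sums):
  P(X=0) = 3/20 + 7/60 + 11/60 = 9/20
  P(X=1) = 1/30 + 13/30 + 1/12 = 11/20
H(X) = -[(9/20)·log₂(9/20) + (11/20)·log₂(11/20)]
  = 0.51840 + 0.47437 = 0.9928 bits

H(Y|X) = H(X,Y) - H(X) = 2.2060 - 0.9928 = 1.2132 bits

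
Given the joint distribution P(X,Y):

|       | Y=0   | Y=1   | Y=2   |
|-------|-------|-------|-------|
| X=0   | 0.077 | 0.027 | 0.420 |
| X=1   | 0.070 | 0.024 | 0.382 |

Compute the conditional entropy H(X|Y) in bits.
0.9983 bits

H(X|Y) = H(X,Y) - H(Y)

H(X,Y) = -Σ_{x,y} P(x,y) log₂ P(x,y). Per-cell terms -P(x,y)·log₂P(x,y):
  X=0: 0.2848, 0.1407, 0.5256
  X=1: 0.2686, 0.1291, 0.5304
Sum of the 6 terms: H(X,Y) = 1.8792 bits

Marginal of Y (column sums):
  P(Y=0) = 0.077 + 0.070 = 0.147
  P(Y=1) = 0.027 + 0.024 = 0.051
  P(Y=2) = 0.420 + 0.382 = 0.802
H(Y) = -[0.147·log₂(0.147) + 0.051·log₂(0.051) + 0.802·log₂(0.802)]
  = 0.4066 + 0.2190 + 0.2553 = 0.8809 bits

H(X|Y) = H(X,Y) - H(Y) = 1.8792 - 0.8809 = 0.9983 bits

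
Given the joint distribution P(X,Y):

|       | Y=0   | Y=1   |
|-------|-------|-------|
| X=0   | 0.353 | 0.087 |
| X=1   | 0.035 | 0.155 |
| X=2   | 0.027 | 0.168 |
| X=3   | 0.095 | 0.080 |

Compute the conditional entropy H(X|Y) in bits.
1.6104 bits

H(X|Y) = H(X,Y) - H(Y)

H(X,Y) = -Σ_{x,y} P(x,y) log₂ P(x,y). Per-cell terms -P(x,y)·log₂P(x,y):
  X=0: 0.5303, 0.3065
  X=1: 0.1693, 0.4169
  X=2: 0.1407, 0.4323
  X=3: 0.3226, 0.2915
Sum of the 8 terms: H(X,Y) = 2.6101 bits

Marginal of Y (column sums):
  P(Y=0) = 0.353 + 0.035 + 0.027 + 0.095 = 0.510
  P(Y=1) = 0.087 + 0.155 + 0.168 + 0.080 = 0.490
H(Y) = -[0.510·log₂(0.510) + 0.490·log₂(0.490)]
  = 0.4954 + 0.5043 = 0.9997 bits

H(X|Y) = H(X,Y) - H(Y) = 2.6101 - 0.9997 = 1.6104 bits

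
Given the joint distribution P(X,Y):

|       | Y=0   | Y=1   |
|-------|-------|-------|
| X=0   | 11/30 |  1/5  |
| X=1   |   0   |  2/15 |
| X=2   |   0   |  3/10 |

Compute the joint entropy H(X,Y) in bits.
1.9038 bits

H(X,Y) = -Σ_{x,y} P(x,y) log₂ P(x,y). Per-cell terms -P(x,y)·log₂P(x,y):
  X=0: 0.5307, 0.4644
  X=1: 0.0000, 0.3876
  X=2: 0.0000, 0.5211
  (cells with P = 0 contribute 0)
Sum of the 6 terms: H(X,Y) = 1.9038 bits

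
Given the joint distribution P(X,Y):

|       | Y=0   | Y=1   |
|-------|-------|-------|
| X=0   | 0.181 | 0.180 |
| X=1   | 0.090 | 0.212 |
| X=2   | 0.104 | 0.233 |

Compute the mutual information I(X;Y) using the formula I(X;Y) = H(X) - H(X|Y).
0.0276 bits

I(X;Y) = H(X) - H(X|Y)

Marginal of X (row sums):
  P(X=0) = 0.181 + 0.180 = 0.361
  P(X=1) = 0.090 + 0.212 = 0.302
  P(X=2) = 0.104 + 0.233 = 0.337
H(X) = -[0.361·log₂(0.361) + 0.302·log₂(0.302) + 0.337·log₂(0.337)]
  = 0.530644 + 0.521669 + 0.528813 = 1.58113 bits

Marginal of Y (column sums):
  P(Y=0) = 0.181 + 0.090 + 0.104 = 0.375
  P(Y=1) = 0.180 + 0.212 + 0.233 = 0.625
H(X|Y) = Σ_y P(y)·H(X|Y=y):
  Y=0: P(Y=0) = 0.375, P(X|Y=0) = (181/375, 6/25, 104/375) → H(X|Y=0) = 1.514521
  Y=1: P(Y=1) = 0.625, P(X|Y=1) = (36/125, 212/625, 233/625) → H(X|Y=1) = 1.576979
H(X|Y) = 0.375·1.514521 + 0.625·1.576979 = 1.55356 bits

I(X;Y) = H(X) - H(X|Y) = 1.58113 - 1.55356 = 0.0276 bits

Cross-check via I(X;Y) = H(X) + H(Y) - H(X,Y): computing H(Y) from the column sums and H(X,Y) from the 6 cells in the same way gives H(Y) = 0.95443 bits and H(X,Y) = 2.50799 bits, so
I(X;Y) = 1.58113 + 0.95443 - 2.50799 = 0.0276 bits ✓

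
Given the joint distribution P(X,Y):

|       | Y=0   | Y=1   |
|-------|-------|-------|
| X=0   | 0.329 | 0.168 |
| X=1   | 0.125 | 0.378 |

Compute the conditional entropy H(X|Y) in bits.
0.8717 bits

H(X|Y) = H(X,Y) - H(Y)

H(X,Y) = -Σ_{x,y} P(x,y) log₂ P(x,y). Per-cell terms -P(x,y)·log₂P(x,y):
  X=0: 0.527664, 0.432342
  X=1: 0.375000, 0.530539
Sum of the 4 terms: H(X,Y) = 1.865545 bits

Marginal of Y (column sums):
  P(Y=0) = 0.329 + 0.125 = 0.454
  P(Y=1) = 0.168 + 0.378 = 0.546
H(Y) = -[0.454·log₂(0.454) + 0.546·log₂(0.546)]
  = 0.517213 + 0.476673 = 0.993886 bits

H(X|Y) = H(X,Y) - H(Y) = 1.865545 - 0.993886 = 0.8717 bits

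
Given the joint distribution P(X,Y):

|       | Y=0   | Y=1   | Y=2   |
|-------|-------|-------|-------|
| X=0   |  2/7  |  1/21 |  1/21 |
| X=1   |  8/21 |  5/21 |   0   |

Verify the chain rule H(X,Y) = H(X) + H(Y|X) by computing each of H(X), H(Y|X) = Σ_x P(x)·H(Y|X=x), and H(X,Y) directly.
H(X) = 0.9587 bits, H(Y|X) = 0.9993 bits, H(X,Y) = 1.9581 bits

Marginal of X (row sums):
  P(X=0) = 2/7 + 1/21 + 1/21 = 8/21
  P(X=1) = 8/21 + 5/21 + 0 = 13/21
H(X) = -[(8/21)·log₂(8/21) + (13/21)·log₂(13/21)]
  = 0.5304 + 0.4283 = 0.9587 bits

H(Y|X) = Σ_x P(x)·H(Y|X=x):
  X=0: P(X=0) = 8/21, P(Y|X=0) = (3/4, 1/8, 1/8) → H(Y|X=0) = 1.0613
  X=1: P(X=1) = 13/21, P(Y|X=1) = (8/13, 5/13, 0) → H(Y|X=1) = 0.9612
H(Y|X) = (8/21)·1.0613 + (13/21)·0.9612 = 0.9993 bits

H(X,Y) = -Σ_{x,y} P(x,y) log₂ P(x,y). Per-cell terms -P(x,y)·log₂P(x,y):
  X=0: 0.5164, 0.2092, 0.2092
  X=1: 0.5304, 0.4929, 0.0000
  (cells with P = 0 contribute 0)
Sum of the 6 terms: H(X,Y) = 1.9581 bits

Chain rule check:
  H(X) + H(Y|X) = 0.9587 + 0.9993 = 1.9580 bits
  H(X,Y) = 1.9581 bits
✓ Chain rule verified (Δ = 0.0001 is 4-dp rounding noise: each of the three values was rounded independently).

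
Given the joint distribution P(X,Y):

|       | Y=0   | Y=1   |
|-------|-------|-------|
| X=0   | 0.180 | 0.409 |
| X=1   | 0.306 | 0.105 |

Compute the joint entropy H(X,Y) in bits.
1.8370 bits

H(X,Y) = -Σ_{x,y} P(x,y) log₂ P(x,y). Per-cell terms -P(x,y)·log₂P(x,y):
  X=0: 0.4453, 0.5275
  X=1: 0.5228, 0.3414
Sum of the 4 terms: H(X,Y) = 1.8370 bits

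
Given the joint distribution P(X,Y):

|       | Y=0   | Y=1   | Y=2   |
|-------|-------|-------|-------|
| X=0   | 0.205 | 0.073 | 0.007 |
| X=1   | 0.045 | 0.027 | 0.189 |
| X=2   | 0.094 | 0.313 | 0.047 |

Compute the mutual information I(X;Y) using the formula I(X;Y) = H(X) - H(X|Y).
0.4483 bits

I(X;Y) = H(X) - H(X|Y)

Marginal of X (row sums):
  P(X=0) = 0.205 + 0.073 + 0.007 = 0.285
  P(X=1) = 0.045 + 0.027 + 0.189 = 0.261
  P(X=2) = 0.094 + 0.313 + 0.047 = 0.454
H(X) = -[0.285·log₂(0.285) + 0.261·log₂(0.261) + 0.454·log₂(0.454)]
  = 0.516125 + 0.505786 + 0.517213 = 1.53912 bits

Marginal of Y (column sums):
  P(Y=0) = 0.205 + 0.045 + 0.094 = 0.344
  P(Y=1) = 0.073 + 0.027 + 0.313 = 0.413
  P(Y=2) = 0.007 + 0.189 + 0.047 = 0.243
H(X|Y) = Σ_y P(y)·H(X|Y=y):
  Y=0: P(Y=0) = 0.344, P(X|Y=0) = (205/344, 45/344, 47/172) → H(X|Y=0) = 1.340340
  Y=1: P(Y=1) = 0.413, P(X|Y=1) = (73/413, 27/413, 313/413) → H(X|Y=1) = 1.002310
  Y=2: P(Y=2) = 0.243, P(X|Y=2) = (7/243, 7/9, 47/243) → H(X|Y=2) = 0.887854
H(X|Y) = 0.344·1.340340 + 0.413·1.002310 + 0.243·0.887854 = 1.09078 bits

I(X;Y) = H(X) - H(X|Y) = 1.53912 - 1.09078 = 0.4483 bits

Cross-check via I(X;Y) = H(X) + H(Y) - H(X,Y): computing H(Y) from the column sums and H(X,Y) from the 9 cells in the same way gives H(Y) = 1.55245 bits and H(X,Y) = 2.64323 bits, so
I(X;Y) = 1.53912 + 1.55245 - 2.64323 = 0.4483 bits ✓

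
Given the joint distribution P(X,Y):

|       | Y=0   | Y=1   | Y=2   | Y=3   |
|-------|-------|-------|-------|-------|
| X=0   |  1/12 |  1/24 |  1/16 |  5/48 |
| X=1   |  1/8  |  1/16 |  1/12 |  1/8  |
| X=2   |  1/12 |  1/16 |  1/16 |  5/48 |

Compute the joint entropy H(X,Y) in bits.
3.5171 bits

H(X,Y) = -Σ_{x,y} P(x,y) log₂ P(x,y). Per-cell terms -P(x,y)·log₂P(x,y):
  X=0: 0.29875, 0.19104, 0.25000, 0.33990
  X=1: 0.37500, 0.25000, 0.29875, 0.37500
  X=2: 0.29875, 0.25000, 0.25000, 0.33990
Sum of the 12 terms: H(X,Y) = 3.5171 bits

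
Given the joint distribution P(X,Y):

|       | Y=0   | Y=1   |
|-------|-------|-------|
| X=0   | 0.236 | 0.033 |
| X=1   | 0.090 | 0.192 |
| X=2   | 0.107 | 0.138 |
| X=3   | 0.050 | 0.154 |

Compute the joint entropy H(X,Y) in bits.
2.7948 bits

H(X,Y) = -Σ_{x,y} P(x,y) log₂ P(x,y). Per-cell terms -P(x,y)·log₂P(x,y):
  X=0: 0.4916, 0.1624
  X=1: 0.3127, 0.4571
  X=2: 0.3450, 0.3943
  X=3: 0.2161, 0.4156
Sum of the 8 terms: H(X,Y) = 2.7948 bits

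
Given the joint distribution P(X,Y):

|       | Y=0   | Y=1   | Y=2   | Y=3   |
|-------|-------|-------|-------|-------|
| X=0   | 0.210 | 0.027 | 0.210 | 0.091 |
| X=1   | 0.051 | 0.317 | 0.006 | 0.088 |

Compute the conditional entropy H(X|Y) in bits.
0.5410 bits

H(X|Y) = H(X,Y) - H(Y)

H(X,Y) = -Σ_{x,y} P(x,y) log₂ P(x,y). Per-cell terms -P(x,y)·log₂P(x,y):
  X=0: 0.47282, 0.14069, 0.47282, 0.31468
  X=1: 0.21896, 0.52541, 0.04428, 0.30856
Sum of the 8 terms: H(X,Y) = 2.4982 bits

Marginal of Y (column sums):
  P(Y=0) = 0.210 + 0.051 = 0.261
  P(Y=1) = 0.027 + 0.317 = 0.344
  P(Y=2) = 0.210 + 0.006 = 0.216
  P(Y=3) = 0.091 + 0.088 = 0.179
H(Y) = -[0.261·log₂(0.261) + 0.344·log₂(0.344) + 0.216·log₂(0.216) + 0.179·log₂(0.179)]
  = 0.50579 + 0.52959 + 0.47755 + 0.44427 = 1.9572 bits

H(X|Y) = H(X,Y) - H(Y) = 2.4982 - 1.9572 = 0.5410 bits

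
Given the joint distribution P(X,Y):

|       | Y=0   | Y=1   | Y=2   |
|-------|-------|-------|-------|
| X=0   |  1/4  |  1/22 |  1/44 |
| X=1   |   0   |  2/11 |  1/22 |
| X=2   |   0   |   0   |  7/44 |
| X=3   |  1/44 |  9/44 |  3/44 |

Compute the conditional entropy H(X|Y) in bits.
1.2011 bits

H(X|Y) = H(X,Y) - H(Y)

H(X,Y) = -Σ_{x,y} P(x,y) log₂ P(x,y). Per-cell terms -P(x,y)·log₂P(x,y):
  X=0: 0.50000, 0.20270, 0.12408
  X=1: 0.00000, 0.44717, 0.20270
  X=2: 0.00000, 0.00000, 0.42192
  X=3: 0.12408, 0.46831, 0.26417
  (cells with P = 0 contribute 0)
Sum of the 12 terms: H(X,Y) = 2.75513 bits

Marginal of Y (column sums):
  P(Y=0) = 1/4 + 0 + 0 + 1/44 = 3/11
  P(Y=1) = 1/22 + 2/11 + 0 + 9/44 = 19/44
  P(Y=2) = 1/44 + 1/22 + 7/44 + 3/44 = 13/44
H(Y) = -[(3/11)·log₂(3/11) + (19/44)·log₂(19/44) + (13/44)·log₂(13/44)]
  = 0.51122 + 0.52315 + 0.51970 = 1.55407 bits

H(X|Y) = H(X,Y) - H(Y) = 2.75513 - 1.55407 = 1.2011 bits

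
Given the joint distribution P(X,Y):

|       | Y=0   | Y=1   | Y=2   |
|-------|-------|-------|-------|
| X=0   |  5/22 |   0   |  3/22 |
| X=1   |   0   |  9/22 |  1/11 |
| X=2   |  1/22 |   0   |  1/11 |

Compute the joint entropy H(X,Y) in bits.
2.2370 bits

H(X,Y) = -Σ_{x,y} P(x,y) log₂ P(x,y). Per-cell terms -P(x,y)·log₂P(x,y):
  X=0: 0.4858, 0.0000, 0.3920
  X=1: 0.0000, 0.5275, 0.3145
  X=2: 0.2027, 0.0000, 0.3145
  (cells with P = 0 contribute 0)
Sum of the 9 terms: H(X,Y) = 2.2370 bits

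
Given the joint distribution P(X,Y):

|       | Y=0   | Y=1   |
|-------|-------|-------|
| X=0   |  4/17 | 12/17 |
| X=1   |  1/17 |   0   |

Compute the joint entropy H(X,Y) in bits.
1.0863 bits

H(X,Y) = -Σ_{x,y} P(x,y) log₂ P(x,y). Per-cell terms -P(x,y)·log₂P(x,y):
  X=0: 0.4912, 0.3547
  X=1: 0.2404, 0.0000
  (cells with P = 0 contribute 0)
Sum of the 4 terms: H(X,Y) = 1.0863 bits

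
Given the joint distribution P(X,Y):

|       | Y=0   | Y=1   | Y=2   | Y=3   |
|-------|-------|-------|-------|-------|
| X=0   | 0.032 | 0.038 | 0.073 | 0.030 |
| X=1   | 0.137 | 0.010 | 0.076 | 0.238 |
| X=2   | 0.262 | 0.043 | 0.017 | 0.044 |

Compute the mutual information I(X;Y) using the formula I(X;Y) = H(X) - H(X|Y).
0.2759 bits

I(X;Y) = H(X) - H(X|Y)

Marginal of X (row sums):
  P(X=0) = 0.032 + 0.038 + 0.073 + 0.030 = 0.173
  P(X=1) = 0.137 + 0.010 + 0.076 + 0.238 = 0.461
  P(X=2) = 0.262 + 0.043 + 0.017 + 0.044 = 0.366
H(X) = -[0.173·log₂(0.173) + 0.461·log₂(0.461) + 0.366·log₂(0.366)]
  = 0.4379 + 0.5150 + 0.5307 = 1.4836 bits

Marginal of Y (column sums):
  P(Y=0) = 0.032 + 0.137 + 0.262 = 0.431
  P(Y=1) = 0.038 + 0.010 + 0.043 = 0.091
  P(Y=2) = 0.073 + 0.076 + 0.017 = 0.166
  P(Y=3) = 0.030 + 0.238 + 0.044 = 0.312
H(X|Y) = Σ_y P(y)·H(X|Y=y):
  Y=0: P(Y=0) = 0.431, P(X|Y=0) = (32/431, 137/431, 262/431) → H(X|Y=0) = 1.2407
  Y=1: P(Y=1) = 0.091, P(X|Y=1) = (38/91, 10/91, 43/91) → H(X|Y=1) = 1.3872
  Y=2: P(Y=2) = 0.166, P(X|Y=2) = (73/166, 38/83, 17/166) → H(X|Y=2) = 1.3739
  Y=3: P(Y=3) = 0.312, P(X|Y=3) = (5/52, 119/156, 11/78) → H(X|Y=3) = 1.0213
H(X|Y) = 0.431·1.2407 + 0.091·1.3872 + 0.166·1.3739 + 0.312·1.0213 = 1.2077 bits

I(X;Y) = H(X) - H(X|Y) = 1.4836 - 1.2077 = 0.2759 bits

Cross-check via I(X;Y) = H(X) + H(Y) - H(X,Y): computing H(Y) from the column sums and H(X,Y) from the 12 cells in the same way gives H(Y) = 1.7924 bits and H(X,Y) = 3.0001 bits, so
I(X;Y) = 1.4836 + 1.7924 - 3.0001 = 0.2759 bits ✓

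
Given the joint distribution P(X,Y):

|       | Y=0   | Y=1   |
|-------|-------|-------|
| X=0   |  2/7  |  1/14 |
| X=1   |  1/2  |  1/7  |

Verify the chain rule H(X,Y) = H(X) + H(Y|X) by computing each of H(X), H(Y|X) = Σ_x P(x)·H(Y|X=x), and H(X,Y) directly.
H(X) = 0.9403 bits, H(Y|X) = 0.7491 bits, H(X,Y) = 1.6894 bits

Marginal of X (row sums):
  P(X=0) = 2/7 + 1/14 = 5/14
  P(X=1) = 1/2 + 1/7 = 9/14
H(X) = -[(5/14)·log₂(5/14) + (9/14)·log₂(9/14)]
  = 0.53051 + 0.40978 = 0.9403 bits

H(Y|X) = Σ_x P(x)·H(Y|X=x):
  X=0: P(X=0) = 5/14, P(Y|X=0) = (4/5, 1/5) → H(Y|X=0) = 0.72193
  X=1: P(X=1) = 9/14, P(Y|X=1) = (7/9, 2/9) → H(Y|X=1) = 0.76420
H(Y|X) = (5/14)·0.72193 + (9/14)·0.76420 = 0.7491 bits

H(X,Y) = -Σ_{x,y} P(x,y) log₂ P(x,y). Per-cell terms -P(x,y)·log₂P(x,y):
  X=0: 0.51639, 0.27195
  X=1: 0.50000, 0.40105
Sum of the 4 terms: H(X,Y) = 1.6894 bits

Chain rule check:
  H(X) + H(Y|X) = 0.9403 + 0.7491 = 1.6894 bits
  H(X,Y) = 1.6894 bits
✓ Chain rule verified.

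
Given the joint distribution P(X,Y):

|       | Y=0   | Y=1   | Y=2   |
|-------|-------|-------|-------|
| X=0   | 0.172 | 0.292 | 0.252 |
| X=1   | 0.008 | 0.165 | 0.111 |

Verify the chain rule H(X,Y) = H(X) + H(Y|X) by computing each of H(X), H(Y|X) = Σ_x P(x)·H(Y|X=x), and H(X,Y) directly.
H(X) = 0.8608 bits, H(Y|X) = 1.4323 bits, H(X,Y) = 2.2931 bits

Marginal of X (row sums):
  P(X=0) = 0.172 + 0.292 + 0.252 = 0.716
  P(X=1) = 0.008 + 0.165 + 0.111 = 0.284
H(X) = -[0.716·log₂(0.716) + 0.284·log₂(0.284)]
  = 0.34509 + 0.51575 = 0.8608 bits

H(Y|X) = Σ_x P(x)·H(Y|X=x):
  X=0: P(X=0) = 0.716, P(Y|X=0) = (43/179, 73/179, 63/179) → H(Y|X=0) = 1.55222
  X=1: P(X=1) = 0.284, P(Y|X=1) = (2/71, 165/284, 111/284) → H(Y|X=1) = 1.12995
H(Y|X) = 0.716·1.55222 + 0.284·1.12995 = 1.4323 bits

H(X,Y) = -Σ_{x,y} P(x,y) log₂ P(x,y). Per-cell terms -P(x,y)·log₂P(x,y):
  X=0: 0.43680, 0.51858, 0.50110
  X=1: 0.05573, 0.42891, 0.35202
Sum of the 6 terms: H(X,Y) = 2.2931 bits

Chain rule check:
  H(X) + H(Y|X) = 0.8608 + 1.4323 = 2.2931 bits
  H(X,Y) = 2.2931 bits
✓ Chain rule verified.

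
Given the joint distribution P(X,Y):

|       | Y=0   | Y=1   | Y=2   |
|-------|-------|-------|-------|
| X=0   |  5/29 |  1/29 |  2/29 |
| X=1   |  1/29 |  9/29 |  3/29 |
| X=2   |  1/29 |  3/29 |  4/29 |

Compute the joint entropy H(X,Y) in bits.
2.8011 bits

H(X,Y) = -Σ_{x,y} P(x,y) log₂ P(x,y). Per-cell terms -P(x,y)·log₂P(x,y):
  X=0: 0.43725, 0.16752, 0.26607
  X=1: 0.16752, 0.52388, 0.33859
  X=2: 0.16752, 0.33859, 0.39420
Sum of the 9 terms: H(X,Y) = 2.8011 bits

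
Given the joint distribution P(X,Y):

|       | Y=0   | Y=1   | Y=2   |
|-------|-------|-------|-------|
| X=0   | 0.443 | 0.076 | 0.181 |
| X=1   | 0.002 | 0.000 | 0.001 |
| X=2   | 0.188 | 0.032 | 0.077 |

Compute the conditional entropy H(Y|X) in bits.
1.2687 bits

H(Y|X) = H(X,Y) - H(X)

H(X,Y) = -Σ_{x,y} P(x,y) log₂ P(x,y). Per-cell terms -P(x,y)·log₂P(x,y):
  X=0: 0.5204, 0.2826, 0.4463
  X=1: 0.0179, 0.0000, 0.0100
  X=2: 0.4533, 0.1589, 0.2848
  (cells with P = 0 contribute 0)
Sum of the 9 terms: H(X,Y) = 2.1742 bits

Marginal of X (row sums):
  P(X=0) = 0.443 + 0.076 + 0.181 = 0.700
  P(X=1) = 0.002 + 0.000 + 0.001 = 0.003
  P(X=2) = 0.188 + 0.032 + 0.077 = 0.297
H(X) = -[0.700·log₂(0.700) + 0.003·log₂(0.003) + 0.297·log₂(0.297)]
  = 0.3602 + 0.0251 + 0.5202 = 0.9055 bits

H(Y|X) = H(X,Y) - H(X) = 2.1742 - 0.9055 = 1.2687 bits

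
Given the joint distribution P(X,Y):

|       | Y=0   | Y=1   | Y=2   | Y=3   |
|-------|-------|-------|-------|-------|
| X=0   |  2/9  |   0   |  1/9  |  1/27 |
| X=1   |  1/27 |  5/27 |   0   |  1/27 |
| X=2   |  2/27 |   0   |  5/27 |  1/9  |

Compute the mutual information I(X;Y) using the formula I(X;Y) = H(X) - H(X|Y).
0.6216 bits

I(X;Y) = H(X) - H(X|Y)

Marginal of X (row sums):
  P(X=0) = 2/9 + 0 + 1/9 + 1/27 = 10/27
  P(X=1) = 1/27 + 5/27 + 0 + 1/27 = 7/27
  P(X=2) = 2/27 + 0 + 5/27 + 1/9 = 10/27
H(X) = -[(10/27)·log₂(10/27) + (7/27)·log₂(7/27) + (10/27)·log₂(10/27)]
  = 0.53073 + 0.50492 + 0.53073 = 1.5664 bits

Marginal of Y (column sums):
  P(Y=0) = 2/9 + 1/27 + 2/27 = 1/3
  P(Y=1) = 0 + 5/27 + 0 = 5/27
  P(Y=2) = 1/9 + 0 + 5/27 = 8/27
  P(Y=3) = 1/27 + 1/27 + 1/9 = 5/27
H(X|Y) = Σ_y P(y)·H(X|Y=y):
  Y=0: P(Y=0) = 1/3, P(X|Y=0) = (2/3, 1/9, 2/9) → H(X|Y=0) = 1.22439
  Y=1: P(Y=1) = 5/27, P(X|Y=1) = (0, 1, 0) → H(X|Y=1) = 0.00000
  Y=2: P(Y=2) = 8/27, P(X|Y=2) = (3/8, 0, 5/8) → H(X|Y=2) = 0.95443
  Y=3: P(Y=3) = 5/27, P(X|Y=3) = (1/5, 1/5, 3/5) → H(X|Y=3) = 1.37095
H(X|Y) = (1/3)·1.22439 + (5/27)·0.00000 + (8/27)·0.95443 + (5/27)·1.37095 = 0.9448 bits

I(X;Y) = H(X) - H(X|Y) = 1.5664 - 0.9448 = 0.6216 bits

Cross-check via I(X;Y) = H(X) + H(Y) - H(X,Y): computing H(Y) from the column sums and H(X,Y) from the 12 cells in the same way gives H(Y) = 1.9494 bits and H(X,Y) = 2.8942 bits, so
I(X;Y) = 1.5664 + 1.9494 - 2.8942 = 0.6216 bits ✓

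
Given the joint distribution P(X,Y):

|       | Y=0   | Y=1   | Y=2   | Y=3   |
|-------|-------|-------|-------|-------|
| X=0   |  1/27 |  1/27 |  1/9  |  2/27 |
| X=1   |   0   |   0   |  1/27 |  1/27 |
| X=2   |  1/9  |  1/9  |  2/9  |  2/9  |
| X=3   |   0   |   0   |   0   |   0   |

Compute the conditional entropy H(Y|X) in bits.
1.8306 bits

H(Y|X) = H(X,Y) - H(X)

H(X,Y) = -Σ_{x,y} P(x,y) log₂ P(x,y). Per-cell terms -P(x,y)·log₂P(x,y):
  X=0: 0.17611, 0.17611, 0.35221, 0.27814
  X=1: 0.00000, 0.00000, 0.17611, 0.17611
  X=2: 0.35221, 0.35221, 0.48221, 0.48221
  X=3: 0.00000, 0.00000, 0.00000, 0.00000
  (cells with P = 0 contribute 0)
Sum of the 16 terms: H(X,Y) = 3.0036 bits

Marginal of X (row sums):
  P(X=0) = 1/27 + 1/27 + 1/9 + 2/27 = 7/27
  P(X=1) = 0 + 0 + 1/27 + 1/27 = 2/27
  P(X=2) = 1/9 + 1/9 + 2/9 + 2/9 = 2/3
  P(X=3) = 0 + 0 + 0 + 0 = 0
H(X) = -[(7/27)·log₂(7/27) + (2/27)·log₂(2/27) + (2/3)·log₂(2/3)]   (outcomes with P = 0 contribute 0)
  = 0.50492 + 0.27814 + 0.38998 = 1.1730 bits

H(Y|X) = H(X,Y) - H(X) = 3.0036 - 1.1730 = 1.8306 bits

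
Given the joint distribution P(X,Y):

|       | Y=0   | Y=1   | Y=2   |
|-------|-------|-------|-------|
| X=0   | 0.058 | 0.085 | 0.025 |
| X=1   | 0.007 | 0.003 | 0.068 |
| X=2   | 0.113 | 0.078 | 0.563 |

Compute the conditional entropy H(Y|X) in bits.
1.0951 bits

H(Y|X) = H(X,Y) - H(X)

H(X,Y) = -Σ_{x,y} P(x,y) log₂ P(x,y). Per-cell terms -P(x,y)·log₂P(x,y):
  X=0: 0.2383, 0.3023, 0.1330
  X=1: 0.0501, 0.0251, 0.2637
  X=2: 0.3555, 0.2871, 0.4666
Sum of the 9 terms: H(X,Y) = 2.1217 bits

Marginal of X (row sums):
  P(X=0) = 0.058 + 0.085 + 0.025 = 0.168
  P(X=1) = 0.007 + 0.003 + 0.068 = 0.078
  P(X=2) = 0.113 + 0.078 + 0.563 = 0.754
H(X) = -[0.168·log₂(0.168) + 0.078·log₂(0.078) + 0.754·log₂(0.754)]
  = 0.4323 + 0.2871 + 0.3072 = 1.0266 bits

H(Y|X) = H(X,Y) - H(X) = 2.1217 - 1.0266 = 1.0951 bits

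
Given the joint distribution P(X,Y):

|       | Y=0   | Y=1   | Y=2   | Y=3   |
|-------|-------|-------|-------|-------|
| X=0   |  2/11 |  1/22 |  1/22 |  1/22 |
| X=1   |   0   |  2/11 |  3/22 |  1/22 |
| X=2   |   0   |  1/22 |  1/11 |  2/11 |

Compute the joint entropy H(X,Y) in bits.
3.0615 bits

H(X,Y) = -Σ_{x,y} P(x,y) log₂ P(x,y). Per-cell terms -P(x,y)·log₂P(x,y):
  X=0: 0.44717, 0.20270, 0.20270, 0.20270
  X=1: 0.00000, 0.44717, 0.39197, 0.20270
  X=2: 0.00000, 0.20270, 0.31449, 0.44717
  (cells with P = 0 contribute 0)
Sum of the 12 terms: H(X,Y) = 3.0615 bits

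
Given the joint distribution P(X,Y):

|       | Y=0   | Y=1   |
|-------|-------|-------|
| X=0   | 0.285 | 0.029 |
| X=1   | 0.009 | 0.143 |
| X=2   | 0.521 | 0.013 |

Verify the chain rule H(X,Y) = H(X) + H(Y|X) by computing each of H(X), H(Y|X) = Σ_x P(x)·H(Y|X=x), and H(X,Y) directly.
H(X) = 1.4212 bits, H(Y|X) = 0.2770 bits, H(X,Y) = 1.6982 bits

Marginal of X (row sums):
  P(X=0) = 0.285 + 0.029 = 0.314
  P(X=1) = 0.009 + 0.143 = 0.152
  P(X=2) = 0.521 + 0.013 = 0.534
H(X) = -[0.314·log₂(0.314) + 0.152·log₂(0.152) + 0.534·log₂(0.534)]
  = 0.52475 + 0.41311 + 0.48332 = 1.4212 bits

H(Y|X) = Σ_x P(x)·H(Y|X=x):
  X=0: P(X=0) = 0.314, P(Y|X=0) = (285/314, 29/314) → H(Y|X=0) = 0.44429
  X=1: P(X=1) = 0.152, P(Y|X=1) = (9/152, 143/152) → H(Y|X=1) = 0.32430
  X=2: P(X=2) = 0.534, P(Y|X=2) = (521/534, 13/534) → H(Y|X=2) = 0.16518
H(Y|X) = 0.314·0.44429 + 0.152·0.32430 + 0.534·0.16518 = 0.2770 bits

H(X,Y) = -Σ_{x,y} P(x,y) log₂ P(x,y). Per-cell terms -P(x,y)·log₂P(x,y):
  X=0: 0.51613, 0.14813
  X=1: 0.06116, 0.40125
  X=2: 0.49008, 0.08145
Sum of the 6 terms: H(X,Y) = 1.6982 bits

Chain rule check:
  H(X) + H(Y|X) = 1.4212 + 0.2770 = 1.6982 bits
  H(X,Y) = 1.6982 bits
✓ Chain rule verified.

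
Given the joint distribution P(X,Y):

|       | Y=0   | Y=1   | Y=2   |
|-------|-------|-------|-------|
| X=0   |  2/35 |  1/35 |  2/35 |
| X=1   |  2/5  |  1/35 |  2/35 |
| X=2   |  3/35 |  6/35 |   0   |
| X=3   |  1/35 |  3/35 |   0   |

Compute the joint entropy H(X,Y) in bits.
2.7201 bits

H(X,Y) = -Σ_{x,y} P(x,y) log₂ P(x,y). Per-cell terms -P(x,y)·log₂P(x,y):
  X=0: 0.23596, 0.14655, 0.23596
  X=1: 0.52877, 0.14655, 0.23596
  X=2: 0.30380, 0.43617, 0.00000
  X=3: 0.14655, 0.30380, 0.00000
  (cells with P = 0 contribute 0)
Sum of the 12 terms: H(X,Y) = 2.7201 bits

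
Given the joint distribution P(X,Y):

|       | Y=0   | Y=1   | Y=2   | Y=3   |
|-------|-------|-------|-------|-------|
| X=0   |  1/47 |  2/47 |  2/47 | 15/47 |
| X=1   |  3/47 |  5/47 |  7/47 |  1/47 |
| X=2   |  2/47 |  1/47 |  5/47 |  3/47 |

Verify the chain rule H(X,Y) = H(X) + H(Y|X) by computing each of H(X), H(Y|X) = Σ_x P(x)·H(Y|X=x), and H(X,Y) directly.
H(X) = 1.5441 bits, H(Y|X) = 1.5215 bits, H(X,Y) = 3.0656 bits

Marginal of X (row sums):
  P(X=0) = 1/47 + 2/47 + 2/47 + 15/47 = 20/47
  P(X=1) = 3/47 + 5/47 + 7/47 + 1/47 = 16/47
  P(X=2) = 2/47 + 1/47 + 5/47 + 3/47 = 11/47
H(X) = -[(20/47)·log₂(20/47) + (16/47)·log₂(16/47) + (11/47)·log₂(11/47)]
  = 0.524536 + 0.529222 + 0.490356 = 1.5441 bits

H(Y|X) = Σ_x P(x)·H(Y|X=x):
  X=0: P(X=0) = 20/47, P(Y|X=0) = (1/20, 1/10, 1/10, 3/4) → H(Y|X=0) = 1.191760
  X=1: P(X=1) = 16/47, P(Y|X=1) = (3/16, 5/16, 7/16, 1/16) → H(Y|X=1) = 1.748999
  X=2: P(X=2) = 11/47, P(Y|X=2) = (2/11, 1/11, 5/11, 3/11) → H(Y|X=2) = 1.789929
H(Y|X) = (20/47)·1.191760 + (16/47)·1.748999 + (11/47)·1.789929 = 1.5215 bits

H(X,Y) = -Σ_{x,y} P(x,y) log₂ P(x,y). Per-cell terms -P(x,y)·log₂P(x,y):
  X=0: 0.118183, 0.193812, 0.193812, 0.525861
  X=1: 0.253380, 0.343900, 0.409163, 0.118183
  X=2: 0.193812, 0.118183, 0.343900, 0.253380
Sum of the 12 terms: H(X,Y) = 3.0656 bits

Chain rule check:
  H(X) + H(Y|X) = 1.5441 + 1.5215 = 3.0656 bits
  H(X,Y) = 3.0656 bits
✓ Chain rule verified.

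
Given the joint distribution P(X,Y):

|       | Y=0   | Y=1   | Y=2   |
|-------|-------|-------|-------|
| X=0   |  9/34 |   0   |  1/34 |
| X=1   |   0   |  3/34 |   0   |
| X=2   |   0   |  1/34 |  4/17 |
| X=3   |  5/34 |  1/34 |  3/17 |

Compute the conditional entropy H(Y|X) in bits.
0.7388 bits

H(Y|X) = H(X,Y) - H(X)

H(X,Y) = -Σ_{x,y} P(x,y) log₂ P(x,y). Per-cell terms -P(x,y)·log₂P(x,y):
  X=0: 0.50758, 0.00000, 0.14963
  X=1: 0.00000, 0.30904, 0.00000
  X=2: 0.00000, 0.14963, 0.49117
  X=3: 0.40670, 0.14963, 0.44162
  (cells with P = 0 contribute 0)
Sum of the 12 terms: H(X,Y) = 2.6050 bits

Marginal of X (row sums):
  P(X=0) = 9/34 + 0 + 1/34 = 5/17
  P(X=1) = 0 + 3/34 + 0 = 3/34
  P(X=2) = 0 + 1/34 + 4/17 = 9/34
  P(X=3) = 5/34 + 1/34 + 3/17 = 6/17
H(X) = -[(5/17)·log₂(5/17) + (3/34)·log₂(3/34) + (9/34)·log₂(9/34) + (6/17)·log₂(6/17)]
  = 0.51927 + 0.30904 + 0.50758 + 0.53029 = 1.8662 bits

H(Y|X) = H(X,Y) - H(X) = 2.6050 - 1.8662 = 0.7388 bits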